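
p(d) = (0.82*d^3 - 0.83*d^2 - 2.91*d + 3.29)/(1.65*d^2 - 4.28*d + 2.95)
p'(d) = (4.28 - 3.3*d)*(0.82*d^3 - 0.83*d^2 - 2.91*d + 3.29)/(1.65*d^2 - 4.28*d + 2.95)^2 + (2.46*d^2 - 1.66*d - 2.91)/(1.65*d^2 - 4.28*d + 2.95) = (1.353*d^4 - 7.0192*d^3 + 15.6109*d^2 - 15.754*d + 5.4967)/(2.7225*d^4 - 14.124*d^3 + 28.0534*d^2 - 25.252*d + 8.7025)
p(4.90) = 3.04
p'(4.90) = 0.55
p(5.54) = 3.38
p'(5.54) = 0.54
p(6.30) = 3.79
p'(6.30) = 0.52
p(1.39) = -0.83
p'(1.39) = -1.11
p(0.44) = 1.38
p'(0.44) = 0.54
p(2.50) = 1.42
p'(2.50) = 1.04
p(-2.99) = -0.57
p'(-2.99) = 0.52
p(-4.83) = -1.52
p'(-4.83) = 0.51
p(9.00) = 5.18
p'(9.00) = 0.51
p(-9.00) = -3.63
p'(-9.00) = 0.50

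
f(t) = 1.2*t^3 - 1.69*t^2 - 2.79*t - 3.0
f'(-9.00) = 319.23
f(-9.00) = -989.58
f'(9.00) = 258.39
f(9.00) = 709.80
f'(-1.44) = 9.54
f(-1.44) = -6.07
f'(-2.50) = 28.16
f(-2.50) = -25.34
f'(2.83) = 16.48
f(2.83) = 2.77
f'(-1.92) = 16.97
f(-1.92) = -12.37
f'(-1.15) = 5.86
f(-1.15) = -3.85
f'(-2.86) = 36.32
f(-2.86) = -36.92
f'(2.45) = 10.54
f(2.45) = -2.33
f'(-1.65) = 12.59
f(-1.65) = -8.39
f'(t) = 3.6*t^2 - 3.38*t - 2.79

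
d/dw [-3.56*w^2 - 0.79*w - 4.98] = -7.12*w - 0.79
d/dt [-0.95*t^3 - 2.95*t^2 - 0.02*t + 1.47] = -2.85*t^2 - 5.9*t - 0.02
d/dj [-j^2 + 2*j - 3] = 2 - 2*j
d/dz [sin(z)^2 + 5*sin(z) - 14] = (2*sin(z) + 5)*cos(z)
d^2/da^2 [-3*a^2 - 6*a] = -6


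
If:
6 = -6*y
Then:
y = -1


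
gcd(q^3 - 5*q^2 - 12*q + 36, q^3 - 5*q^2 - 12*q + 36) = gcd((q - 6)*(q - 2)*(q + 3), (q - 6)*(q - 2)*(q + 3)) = q^3 - 5*q^2 - 12*q + 36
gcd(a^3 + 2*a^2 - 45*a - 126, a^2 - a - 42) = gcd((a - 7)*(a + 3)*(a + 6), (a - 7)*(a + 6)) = a^2 - a - 42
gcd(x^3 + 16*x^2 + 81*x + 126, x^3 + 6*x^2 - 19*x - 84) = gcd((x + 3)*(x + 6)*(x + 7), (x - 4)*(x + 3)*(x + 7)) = x^2 + 10*x + 21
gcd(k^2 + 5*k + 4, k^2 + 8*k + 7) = k + 1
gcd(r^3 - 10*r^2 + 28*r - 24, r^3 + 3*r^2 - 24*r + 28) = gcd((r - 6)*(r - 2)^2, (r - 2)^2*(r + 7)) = r^2 - 4*r + 4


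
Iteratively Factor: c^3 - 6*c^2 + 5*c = (c)*(c^2 - 6*c + 5) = c*(c - 5)*(c - 1)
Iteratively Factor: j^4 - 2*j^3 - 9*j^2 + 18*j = (j)*(j^3 - 2*j^2 - 9*j + 18) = j*(j - 3)*(j^2 + j - 6) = j*(j - 3)*(j + 3)*(j - 2)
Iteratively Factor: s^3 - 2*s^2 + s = (s)*(s^2 - 2*s + 1) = s*(s - 1)*(s - 1)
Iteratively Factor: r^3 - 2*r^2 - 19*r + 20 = (r + 4)*(r^2 - 6*r + 5) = (r - 5)*(r + 4)*(r - 1)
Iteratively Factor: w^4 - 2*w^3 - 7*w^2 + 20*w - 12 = (w - 2)*(w^3 - 7*w + 6) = (w - 2)^2*(w^2 + 2*w - 3) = (w - 2)^2*(w + 3)*(w - 1)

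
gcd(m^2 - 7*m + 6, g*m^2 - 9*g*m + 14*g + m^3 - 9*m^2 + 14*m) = 1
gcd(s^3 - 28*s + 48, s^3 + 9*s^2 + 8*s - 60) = s^2 + 4*s - 12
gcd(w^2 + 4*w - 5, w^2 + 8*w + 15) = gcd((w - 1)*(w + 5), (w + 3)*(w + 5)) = w + 5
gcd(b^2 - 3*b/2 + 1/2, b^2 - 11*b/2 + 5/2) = b - 1/2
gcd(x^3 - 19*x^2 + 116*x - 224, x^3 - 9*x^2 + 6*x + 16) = x - 8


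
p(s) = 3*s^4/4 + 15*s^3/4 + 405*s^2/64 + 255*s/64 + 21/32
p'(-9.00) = -1385.67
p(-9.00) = 2664.38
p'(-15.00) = -7779.61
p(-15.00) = 26677.22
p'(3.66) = 348.09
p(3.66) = 418.44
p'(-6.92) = -539.00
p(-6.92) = 753.29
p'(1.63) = 67.50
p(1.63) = 45.50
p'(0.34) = 9.71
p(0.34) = 2.90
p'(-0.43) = 0.38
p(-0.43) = -0.16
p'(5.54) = 929.47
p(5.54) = 1561.05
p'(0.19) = 6.82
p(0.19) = 1.67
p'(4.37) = 524.49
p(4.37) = 725.38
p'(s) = 3*s^3 + 45*s^2/4 + 405*s/32 + 255/64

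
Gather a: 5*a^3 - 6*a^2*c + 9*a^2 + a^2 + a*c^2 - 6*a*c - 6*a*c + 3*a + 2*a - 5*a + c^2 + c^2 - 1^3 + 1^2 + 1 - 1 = 5*a^3 + a^2*(10 - 6*c) + a*(c^2 - 12*c) + 2*c^2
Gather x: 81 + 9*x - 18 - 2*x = 7*x + 63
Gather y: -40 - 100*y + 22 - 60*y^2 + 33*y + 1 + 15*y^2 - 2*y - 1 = -45*y^2 - 69*y - 18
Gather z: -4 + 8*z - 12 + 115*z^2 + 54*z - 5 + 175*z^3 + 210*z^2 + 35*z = 175*z^3 + 325*z^2 + 97*z - 21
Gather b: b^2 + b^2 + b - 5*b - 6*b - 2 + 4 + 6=2*b^2 - 10*b + 8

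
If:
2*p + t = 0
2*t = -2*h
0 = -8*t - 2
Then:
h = 1/4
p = 1/8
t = -1/4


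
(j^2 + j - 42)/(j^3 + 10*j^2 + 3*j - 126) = (j - 6)/(j^2 + 3*j - 18)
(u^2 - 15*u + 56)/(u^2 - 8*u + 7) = (u - 8)/(u - 1)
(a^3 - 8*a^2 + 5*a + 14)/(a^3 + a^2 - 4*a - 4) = (a - 7)/(a + 2)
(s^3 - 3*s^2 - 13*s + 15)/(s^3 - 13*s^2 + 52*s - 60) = (s^2 + 2*s - 3)/(s^2 - 8*s + 12)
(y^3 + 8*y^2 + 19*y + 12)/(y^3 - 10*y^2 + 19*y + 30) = (y^2 + 7*y + 12)/(y^2 - 11*y + 30)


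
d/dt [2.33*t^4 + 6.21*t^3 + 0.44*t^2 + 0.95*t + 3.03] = 9.32*t^3 + 18.63*t^2 + 0.88*t + 0.95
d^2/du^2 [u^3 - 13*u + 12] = 6*u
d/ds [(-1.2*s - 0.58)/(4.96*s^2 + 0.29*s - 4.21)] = (5.952*s^2 + 5.7536*s + 5.2202)/(24.6016*s^4 + 2.8768*s^3 - 41.6791*s^2 - 2.4418*s + 17.7241)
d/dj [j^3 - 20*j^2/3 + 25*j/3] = 3*j^2 - 40*j/3 + 25/3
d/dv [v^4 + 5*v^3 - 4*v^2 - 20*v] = 4*v^3 + 15*v^2 - 8*v - 20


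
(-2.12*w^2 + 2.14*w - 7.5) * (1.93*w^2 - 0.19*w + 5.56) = -4.0916*w^4 + 4.533*w^3 - 26.6688*w^2 + 13.3234*w - 41.7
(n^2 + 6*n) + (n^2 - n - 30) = 2*n^2 + 5*n - 30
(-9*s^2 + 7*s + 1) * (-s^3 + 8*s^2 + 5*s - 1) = 9*s^5 - 79*s^4 + 10*s^3 + 52*s^2 - 2*s - 1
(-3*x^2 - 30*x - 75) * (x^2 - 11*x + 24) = -3*x^4 + 3*x^3 + 183*x^2 + 105*x - 1800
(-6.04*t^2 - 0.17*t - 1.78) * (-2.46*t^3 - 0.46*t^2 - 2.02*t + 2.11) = 14.8584*t^5 + 3.1966*t^4 + 16.6578*t^3 - 11.5822*t^2 + 3.2369*t - 3.7558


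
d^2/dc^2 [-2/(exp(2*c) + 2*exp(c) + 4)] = 4*(-4*(exp(c) + 1)^2*exp(c) + (2*exp(c) + 1)*(exp(2*c) + 2*exp(c) + 4))*exp(c)/(exp(2*c) + 2*exp(c) + 4)^3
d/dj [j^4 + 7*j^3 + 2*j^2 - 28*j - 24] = 4*j^3 + 21*j^2 + 4*j - 28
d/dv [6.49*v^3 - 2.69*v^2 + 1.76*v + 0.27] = 19.47*v^2 - 5.38*v + 1.76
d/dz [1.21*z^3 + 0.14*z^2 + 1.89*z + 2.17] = 3.63*z^2 + 0.28*z + 1.89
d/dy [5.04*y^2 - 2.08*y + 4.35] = 10.08*y - 2.08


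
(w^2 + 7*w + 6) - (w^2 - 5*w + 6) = 12*w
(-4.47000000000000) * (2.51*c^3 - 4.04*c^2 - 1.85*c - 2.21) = -11.2197*c^3 + 18.0588*c^2 + 8.2695*c + 9.8787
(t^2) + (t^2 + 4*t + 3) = 2*t^2 + 4*t + 3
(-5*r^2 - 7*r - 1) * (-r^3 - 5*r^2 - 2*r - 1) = 5*r^5 + 32*r^4 + 46*r^3 + 24*r^2 + 9*r + 1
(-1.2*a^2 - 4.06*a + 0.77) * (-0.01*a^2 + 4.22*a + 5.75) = 0.012*a^4 - 5.0234*a^3 - 24.0409*a^2 - 20.0956*a + 4.4275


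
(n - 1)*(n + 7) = n^2 + 6*n - 7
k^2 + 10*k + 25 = (k + 5)^2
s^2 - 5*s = s*(s - 5)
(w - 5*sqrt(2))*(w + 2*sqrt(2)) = w^2 - 3*sqrt(2)*w - 20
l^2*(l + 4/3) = l^3 + 4*l^2/3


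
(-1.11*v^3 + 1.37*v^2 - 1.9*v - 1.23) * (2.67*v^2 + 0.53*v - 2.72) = -2.9637*v^5 + 3.0696*v^4 - 1.3277*v^3 - 8.0175*v^2 + 4.5161*v + 3.3456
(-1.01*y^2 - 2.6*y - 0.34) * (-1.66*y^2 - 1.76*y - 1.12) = 1.6766*y^4 + 6.0936*y^3 + 6.2716*y^2 + 3.5104*y + 0.3808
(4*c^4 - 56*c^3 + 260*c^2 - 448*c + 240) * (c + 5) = 4*c^5 - 36*c^4 - 20*c^3 + 852*c^2 - 2000*c + 1200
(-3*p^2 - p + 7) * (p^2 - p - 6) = -3*p^4 + 2*p^3 + 26*p^2 - p - 42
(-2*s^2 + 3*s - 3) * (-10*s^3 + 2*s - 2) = 20*s^5 - 30*s^4 + 26*s^3 + 10*s^2 - 12*s + 6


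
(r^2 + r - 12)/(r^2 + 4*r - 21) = (r + 4)/(r + 7)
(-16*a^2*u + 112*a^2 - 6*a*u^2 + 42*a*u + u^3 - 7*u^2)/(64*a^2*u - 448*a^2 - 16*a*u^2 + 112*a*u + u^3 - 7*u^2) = (2*a + u)/(-8*a + u)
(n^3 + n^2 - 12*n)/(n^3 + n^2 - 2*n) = (n^2 + n - 12)/(n^2 + n - 2)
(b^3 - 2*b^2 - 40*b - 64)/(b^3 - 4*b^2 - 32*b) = (b + 2)/b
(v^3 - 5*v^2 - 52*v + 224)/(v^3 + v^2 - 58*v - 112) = (v - 4)/(v + 2)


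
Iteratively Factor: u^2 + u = (u)*(u + 1)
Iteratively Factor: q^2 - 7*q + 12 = (q - 3)*(q - 4)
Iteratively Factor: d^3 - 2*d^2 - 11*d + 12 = (d + 3)*(d^2 - 5*d + 4) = (d - 1)*(d + 3)*(d - 4)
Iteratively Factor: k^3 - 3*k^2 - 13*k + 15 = (k - 1)*(k^2 - 2*k - 15) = (k - 5)*(k - 1)*(k + 3)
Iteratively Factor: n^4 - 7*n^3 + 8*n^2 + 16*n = (n - 4)*(n^3 - 3*n^2 - 4*n) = (n - 4)^2*(n^2 + n) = (n - 4)^2*(n + 1)*(n)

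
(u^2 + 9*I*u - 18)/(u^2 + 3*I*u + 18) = (u + 3*I)/(u - 3*I)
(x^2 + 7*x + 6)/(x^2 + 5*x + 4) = (x + 6)/(x + 4)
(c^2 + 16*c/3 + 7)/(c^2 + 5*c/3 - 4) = (3*c + 7)/(3*c - 4)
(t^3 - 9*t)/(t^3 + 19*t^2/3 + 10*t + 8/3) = 3*t*(t^2 - 9)/(3*t^3 + 19*t^2 + 30*t + 8)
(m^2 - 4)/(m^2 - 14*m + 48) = (m^2 - 4)/(m^2 - 14*m + 48)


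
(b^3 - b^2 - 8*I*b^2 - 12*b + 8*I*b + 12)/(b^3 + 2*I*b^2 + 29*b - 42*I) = (b^2 - b*(1 + 6*I) + 6*I)/(b^2 + 4*I*b + 21)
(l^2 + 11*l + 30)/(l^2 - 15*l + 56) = (l^2 + 11*l + 30)/(l^2 - 15*l + 56)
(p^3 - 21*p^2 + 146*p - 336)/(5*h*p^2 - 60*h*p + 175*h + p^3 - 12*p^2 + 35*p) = (p^2 - 14*p + 48)/(5*h*p - 25*h + p^2 - 5*p)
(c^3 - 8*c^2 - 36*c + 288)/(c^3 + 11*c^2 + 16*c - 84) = (c^2 - 14*c + 48)/(c^2 + 5*c - 14)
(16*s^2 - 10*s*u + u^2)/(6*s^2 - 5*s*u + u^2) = (8*s - u)/(3*s - u)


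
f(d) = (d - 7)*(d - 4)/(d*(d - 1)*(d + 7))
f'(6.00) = 0.00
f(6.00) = -0.00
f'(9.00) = 0.00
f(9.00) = 0.01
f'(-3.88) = -0.11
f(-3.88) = 1.45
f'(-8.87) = -0.76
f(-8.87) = -1.25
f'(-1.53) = 1.27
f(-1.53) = 2.23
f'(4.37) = -0.01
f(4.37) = -0.01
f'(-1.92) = 0.71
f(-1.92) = 1.85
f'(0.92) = -346.88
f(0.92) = -32.13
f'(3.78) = -0.03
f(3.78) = 0.01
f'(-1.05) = 3.02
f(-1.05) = 3.17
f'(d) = -(d - 7)*(d - 4)/(d*(d - 1)*(d + 7)^2) - (d - 7)*(d - 4)/(d*(d - 1)^2*(d + 7)) + (d - 7)/(d*(d - 1)*(d + 7)) + (d - 4)/(d*(d - 1)*(d + 7)) - (d - 7)*(d - 4)/(d^2*(d - 1)*(d + 7)) = (-d^4 + 22*d^3 - 25*d^2 - 336*d + 196)/(d^2*(d^4 + 12*d^3 + 22*d^2 - 84*d + 49))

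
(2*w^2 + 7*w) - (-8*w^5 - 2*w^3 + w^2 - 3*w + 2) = 8*w^5 + 2*w^3 + w^2 + 10*w - 2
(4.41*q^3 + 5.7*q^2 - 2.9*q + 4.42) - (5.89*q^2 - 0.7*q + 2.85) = 4.41*q^3 - 0.19*q^2 - 2.2*q + 1.57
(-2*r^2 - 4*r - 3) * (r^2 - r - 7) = -2*r^4 - 2*r^3 + 15*r^2 + 31*r + 21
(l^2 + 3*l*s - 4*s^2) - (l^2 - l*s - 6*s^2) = 4*l*s + 2*s^2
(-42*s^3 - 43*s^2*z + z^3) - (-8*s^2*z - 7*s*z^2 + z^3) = -42*s^3 - 35*s^2*z + 7*s*z^2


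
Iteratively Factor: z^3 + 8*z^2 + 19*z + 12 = (z + 3)*(z^2 + 5*z + 4) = (z + 3)*(z + 4)*(z + 1)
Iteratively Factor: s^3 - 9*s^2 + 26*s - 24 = (s - 2)*(s^2 - 7*s + 12) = (s - 3)*(s - 2)*(s - 4)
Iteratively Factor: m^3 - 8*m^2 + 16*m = (m - 4)*(m^2 - 4*m) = (m - 4)^2*(m)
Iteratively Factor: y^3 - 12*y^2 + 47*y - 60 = (y - 3)*(y^2 - 9*y + 20) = (y - 4)*(y - 3)*(y - 5)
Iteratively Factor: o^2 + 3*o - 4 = (o - 1)*(o + 4)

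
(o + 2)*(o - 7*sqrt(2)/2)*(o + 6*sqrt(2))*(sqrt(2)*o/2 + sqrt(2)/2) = sqrt(2)*o^4/2 + 3*sqrt(2)*o^3/2 + 5*o^3/2 - 20*sqrt(2)*o^2 + 15*o^2/2 - 63*sqrt(2)*o + 5*o - 42*sqrt(2)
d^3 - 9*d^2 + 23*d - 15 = (d - 5)*(d - 3)*(d - 1)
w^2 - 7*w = w*(w - 7)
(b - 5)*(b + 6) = b^2 + b - 30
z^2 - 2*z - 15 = (z - 5)*(z + 3)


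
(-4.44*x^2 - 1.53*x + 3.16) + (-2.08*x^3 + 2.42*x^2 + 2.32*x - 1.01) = -2.08*x^3 - 2.02*x^2 + 0.79*x + 2.15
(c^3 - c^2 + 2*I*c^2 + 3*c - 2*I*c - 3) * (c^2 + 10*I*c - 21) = c^5 - c^4 + 12*I*c^4 - 38*c^3 - 12*I*c^3 + 38*c^2 - 12*I*c^2 - 63*c + 12*I*c + 63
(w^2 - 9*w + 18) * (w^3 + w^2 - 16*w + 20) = w^5 - 8*w^4 - 7*w^3 + 182*w^2 - 468*w + 360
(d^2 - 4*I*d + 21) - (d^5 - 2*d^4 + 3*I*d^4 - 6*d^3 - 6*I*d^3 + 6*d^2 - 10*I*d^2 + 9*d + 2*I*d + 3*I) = -d^5 + 2*d^4 - 3*I*d^4 + 6*d^3 + 6*I*d^3 - 5*d^2 + 10*I*d^2 - 9*d - 6*I*d + 21 - 3*I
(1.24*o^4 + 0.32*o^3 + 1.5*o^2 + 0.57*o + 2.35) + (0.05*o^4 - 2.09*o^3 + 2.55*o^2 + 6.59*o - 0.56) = 1.29*o^4 - 1.77*o^3 + 4.05*o^2 + 7.16*o + 1.79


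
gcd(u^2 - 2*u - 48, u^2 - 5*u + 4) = 1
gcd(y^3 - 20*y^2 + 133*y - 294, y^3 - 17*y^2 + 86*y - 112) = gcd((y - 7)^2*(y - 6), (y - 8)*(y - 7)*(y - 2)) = y - 7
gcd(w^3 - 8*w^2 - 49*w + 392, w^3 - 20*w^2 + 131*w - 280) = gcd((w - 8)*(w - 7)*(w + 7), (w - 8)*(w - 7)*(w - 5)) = w^2 - 15*w + 56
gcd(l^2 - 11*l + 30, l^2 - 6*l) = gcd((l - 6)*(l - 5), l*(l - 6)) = l - 6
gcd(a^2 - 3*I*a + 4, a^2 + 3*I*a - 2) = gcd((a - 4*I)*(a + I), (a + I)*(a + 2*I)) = a + I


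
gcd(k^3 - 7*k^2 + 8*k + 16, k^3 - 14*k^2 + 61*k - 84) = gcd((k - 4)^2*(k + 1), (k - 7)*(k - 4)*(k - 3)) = k - 4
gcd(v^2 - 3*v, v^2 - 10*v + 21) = v - 3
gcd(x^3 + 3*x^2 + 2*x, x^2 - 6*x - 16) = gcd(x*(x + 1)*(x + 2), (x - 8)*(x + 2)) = x + 2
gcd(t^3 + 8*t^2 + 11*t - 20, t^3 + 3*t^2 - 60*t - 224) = t + 4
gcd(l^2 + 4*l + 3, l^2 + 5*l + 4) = l + 1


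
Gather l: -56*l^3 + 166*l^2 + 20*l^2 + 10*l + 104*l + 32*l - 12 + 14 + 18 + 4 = -56*l^3 + 186*l^2 + 146*l + 24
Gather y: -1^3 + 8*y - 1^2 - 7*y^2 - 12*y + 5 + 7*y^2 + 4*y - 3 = 0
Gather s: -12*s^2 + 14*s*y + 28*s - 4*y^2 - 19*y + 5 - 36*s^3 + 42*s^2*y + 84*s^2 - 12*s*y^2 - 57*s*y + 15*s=-36*s^3 + s^2*(42*y + 72) + s*(-12*y^2 - 43*y + 43) - 4*y^2 - 19*y + 5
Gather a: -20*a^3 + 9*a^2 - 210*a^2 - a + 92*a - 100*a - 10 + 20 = -20*a^3 - 201*a^2 - 9*a + 10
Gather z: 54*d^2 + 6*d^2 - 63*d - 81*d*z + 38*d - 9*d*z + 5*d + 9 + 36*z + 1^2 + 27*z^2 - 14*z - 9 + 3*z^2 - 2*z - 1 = 60*d^2 - 20*d + 30*z^2 + z*(20 - 90*d)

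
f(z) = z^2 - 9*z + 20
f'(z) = 2*z - 9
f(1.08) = 11.45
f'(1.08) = -6.84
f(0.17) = 18.50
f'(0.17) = -8.66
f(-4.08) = 73.37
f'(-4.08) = -17.16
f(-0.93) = 29.23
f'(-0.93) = -10.86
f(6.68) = 4.50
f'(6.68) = 4.36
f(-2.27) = 45.58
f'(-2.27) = -13.54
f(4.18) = -0.15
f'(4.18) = -0.64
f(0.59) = 15.04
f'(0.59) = -7.82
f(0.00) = 20.00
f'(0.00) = -9.00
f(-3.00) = 56.00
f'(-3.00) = -15.00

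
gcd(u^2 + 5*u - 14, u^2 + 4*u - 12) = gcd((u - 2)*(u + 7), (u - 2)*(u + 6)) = u - 2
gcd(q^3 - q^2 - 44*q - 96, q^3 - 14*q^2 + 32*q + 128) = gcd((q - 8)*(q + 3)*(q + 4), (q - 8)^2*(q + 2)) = q - 8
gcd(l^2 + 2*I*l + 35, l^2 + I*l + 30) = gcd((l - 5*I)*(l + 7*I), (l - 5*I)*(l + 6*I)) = l - 5*I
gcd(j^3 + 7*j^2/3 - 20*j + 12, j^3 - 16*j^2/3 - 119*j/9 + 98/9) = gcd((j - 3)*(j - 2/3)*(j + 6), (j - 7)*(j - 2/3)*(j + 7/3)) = j - 2/3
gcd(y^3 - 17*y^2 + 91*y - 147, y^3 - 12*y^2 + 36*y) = 1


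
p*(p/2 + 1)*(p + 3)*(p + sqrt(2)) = p^4/2 + sqrt(2)*p^3/2 + 5*p^3/2 + 3*p^2 + 5*sqrt(2)*p^2/2 + 3*sqrt(2)*p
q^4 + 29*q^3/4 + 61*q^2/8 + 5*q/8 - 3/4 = (q - 1/4)*(q + 1/2)*(q + 1)*(q + 6)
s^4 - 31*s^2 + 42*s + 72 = (s - 4)*(s - 3)*(s + 1)*(s + 6)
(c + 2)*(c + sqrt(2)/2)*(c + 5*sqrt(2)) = c^3 + 2*c^2 + 11*sqrt(2)*c^2/2 + 5*c + 11*sqrt(2)*c + 10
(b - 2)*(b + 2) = b^2 - 4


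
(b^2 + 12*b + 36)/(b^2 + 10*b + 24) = (b + 6)/(b + 4)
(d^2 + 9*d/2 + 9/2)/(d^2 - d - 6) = (d^2 + 9*d/2 + 9/2)/(d^2 - d - 6)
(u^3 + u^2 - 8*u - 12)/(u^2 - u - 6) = u + 2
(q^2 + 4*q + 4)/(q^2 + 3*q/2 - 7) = 2*(q^2 + 4*q + 4)/(2*q^2 + 3*q - 14)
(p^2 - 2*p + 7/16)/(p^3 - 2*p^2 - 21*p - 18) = (-p^2 + 2*p - 7/16)/(-p^3 + 2*p^2 + 21*p + 18)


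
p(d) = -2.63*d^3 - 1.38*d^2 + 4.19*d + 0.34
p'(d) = -7.89*d^2 - 2.76*d + 4.19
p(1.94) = -15.93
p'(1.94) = -30.86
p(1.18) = -0.96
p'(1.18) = -10.05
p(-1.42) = -0.86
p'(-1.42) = -7.80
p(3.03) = -72.80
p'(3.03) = -76.61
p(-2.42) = 19.39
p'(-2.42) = -35.34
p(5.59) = -478.76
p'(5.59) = -257.79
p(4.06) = -181.40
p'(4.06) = -137.07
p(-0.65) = -2.24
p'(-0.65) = 2.65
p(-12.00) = 4295.98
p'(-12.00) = -1098.85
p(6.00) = -592.28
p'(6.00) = -296.41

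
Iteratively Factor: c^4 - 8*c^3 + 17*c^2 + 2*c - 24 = (c + 1)*(c^3 - 9*c^2 + 26*c - 24) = (c - 4)*(c + 1)*(c^2 - 5*c + 6) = (c - 4)*(c - 3)*(c + 1)*(c - 2)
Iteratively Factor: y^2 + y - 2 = (y + 2)*(y - 1)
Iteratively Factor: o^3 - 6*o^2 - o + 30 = (o - 5)*(o^2 - o - 6) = (o - 5)*(o + 2)*(o - 3)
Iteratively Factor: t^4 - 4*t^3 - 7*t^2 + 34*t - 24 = (t + 3)*(t^3 - 7*t^2 + 14*t - 8) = (t - 1)*(t + 3)*(t^2 - 6*t + 8) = (t - 2)*(t - 1)*(t + 3)*(t - 4)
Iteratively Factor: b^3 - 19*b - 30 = (b + 2)*(b^2 - 2*b - 15) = (b - 5)*(b + 2)*(b + 3)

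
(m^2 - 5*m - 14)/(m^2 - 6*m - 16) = (m - 7)/(m - 8)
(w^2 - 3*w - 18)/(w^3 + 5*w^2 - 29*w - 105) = (w - 6)/(w^2 + 2*w - 35)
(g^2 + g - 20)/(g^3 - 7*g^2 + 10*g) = (g^2 + g - 20)/(g*(g^2 - 7*g + 10))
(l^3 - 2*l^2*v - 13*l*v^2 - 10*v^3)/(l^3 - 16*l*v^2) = (l^3 - 2*l^2*v - 13*l*v^2 - 10*v^3)/(l*(l^2 - 16*v^2))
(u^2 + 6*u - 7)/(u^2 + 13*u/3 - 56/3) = 3*(u - 1)/(3*u - 8)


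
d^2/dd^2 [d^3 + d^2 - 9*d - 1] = 6*d + 2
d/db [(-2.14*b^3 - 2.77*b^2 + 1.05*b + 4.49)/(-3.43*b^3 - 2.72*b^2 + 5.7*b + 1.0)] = (-3.6803*b^4 - 17.193*b^3 + 26.8491*b^2 + 18.8856*b - 24.543)/(11.7649*b^6 + 18.6592*b^5 - 31.7036*b^4 - 37.868*b^3 + 27.05*b^2 + 11.4*b + 1.0)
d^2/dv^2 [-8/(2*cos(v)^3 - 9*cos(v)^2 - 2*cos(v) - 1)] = 16*((2*sin(v)^2*cos(v) - 9*sin(v)^2 + 10)*(cos(v) + 36*cos(2*v) - 9*cos(3*v))/4 + 4*(-3*cos(v)^2 + 9*cos(v) + 1)^2*sin(v)^2)/(2*sin(v)^2*cos(v) - 9*sin(v)^2 + 10)^3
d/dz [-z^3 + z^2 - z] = -3*z^2 + 2*z - 1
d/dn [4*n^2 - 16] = 8*n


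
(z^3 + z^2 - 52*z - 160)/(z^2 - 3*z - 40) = z + 4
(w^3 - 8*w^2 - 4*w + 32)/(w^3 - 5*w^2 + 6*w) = (w^2 - 6*w - 16)/(w*(w - 3))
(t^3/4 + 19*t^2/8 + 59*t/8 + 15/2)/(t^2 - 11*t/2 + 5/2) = (2*t^3 + 19*t^2 + 59*t + 60)/(4*(2*t^2 - 11*t + 5))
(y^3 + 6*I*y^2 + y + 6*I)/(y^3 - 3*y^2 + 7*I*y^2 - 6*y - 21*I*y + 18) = (y - I)/(y - 3)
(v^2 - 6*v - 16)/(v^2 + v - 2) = (v - 8)/(v - 1)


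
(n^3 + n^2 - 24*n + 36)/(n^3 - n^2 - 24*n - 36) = (-n^3 - n^2 + 24*n - 36)/(-n^3 + n^2 + 24*n + 36)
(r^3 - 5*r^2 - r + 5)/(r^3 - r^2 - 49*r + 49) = (r^2 - 4*r - 5)/(r^2 - 49)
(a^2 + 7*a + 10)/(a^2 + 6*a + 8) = (a + 5)/(a + 4)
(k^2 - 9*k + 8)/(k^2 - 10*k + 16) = (k - 1)/(k - 2)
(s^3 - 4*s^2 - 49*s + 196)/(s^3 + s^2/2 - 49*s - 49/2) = 2*(s - 4)/(2*s + 1)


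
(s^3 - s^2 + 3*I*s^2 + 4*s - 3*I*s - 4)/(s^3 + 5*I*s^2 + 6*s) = (s^2 + s*(-1 + 4*I) - 4*I)/(s*(s + 6*I))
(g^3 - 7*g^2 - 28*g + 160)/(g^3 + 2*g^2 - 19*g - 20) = (g - 8)/(g + 1)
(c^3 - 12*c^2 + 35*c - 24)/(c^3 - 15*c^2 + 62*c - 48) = (c - 3)/(c - 6)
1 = 1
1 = 1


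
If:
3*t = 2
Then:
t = 2/3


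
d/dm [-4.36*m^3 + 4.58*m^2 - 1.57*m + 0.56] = -13.08*m^2 + 9.16*m - 1.57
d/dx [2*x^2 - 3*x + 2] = 4*x - 3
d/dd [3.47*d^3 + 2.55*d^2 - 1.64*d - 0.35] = 10.41*d^2 + 5.1*d - 1.64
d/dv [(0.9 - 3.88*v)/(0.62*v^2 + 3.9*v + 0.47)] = (2.4056*v^2 - 1.116*v - 5.3336)/(0.3844*v^4 + 4.836*v^3 + 15.7928*v^2 + 3.666*v + 0.2209)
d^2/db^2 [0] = 0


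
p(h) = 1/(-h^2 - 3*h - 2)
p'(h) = (2*h + 3)/(-h^2 - 3*h - 2)^2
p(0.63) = -0.23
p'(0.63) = 0.23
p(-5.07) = -0.08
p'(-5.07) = -0.05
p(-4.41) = -0.12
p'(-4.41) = -0.09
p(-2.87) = -0.61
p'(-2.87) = -1.04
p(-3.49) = -0.27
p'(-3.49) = -0.29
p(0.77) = -0.20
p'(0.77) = 0.19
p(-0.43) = -1.12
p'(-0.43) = 2.67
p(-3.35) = -0.32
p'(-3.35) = -0.37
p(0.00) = -0.50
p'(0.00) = 0.75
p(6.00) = -0.02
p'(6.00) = 0.00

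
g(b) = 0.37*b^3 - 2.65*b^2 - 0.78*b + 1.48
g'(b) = 1.11*b^2 - 5.3*b - 0.78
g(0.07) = 1.41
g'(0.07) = -1.15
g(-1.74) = -7.14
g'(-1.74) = 11.80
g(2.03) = -7.93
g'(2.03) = -6.96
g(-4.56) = -85.15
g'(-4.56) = 46.47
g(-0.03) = 1.50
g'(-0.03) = -0.62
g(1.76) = -6.08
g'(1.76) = -6.67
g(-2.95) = -28.78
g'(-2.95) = 24.51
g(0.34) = 0.92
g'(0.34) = -2.45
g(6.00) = -18.68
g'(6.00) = 7.38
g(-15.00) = -1831.82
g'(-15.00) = 328.47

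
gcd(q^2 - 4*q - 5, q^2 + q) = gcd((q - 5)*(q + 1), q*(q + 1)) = q + 1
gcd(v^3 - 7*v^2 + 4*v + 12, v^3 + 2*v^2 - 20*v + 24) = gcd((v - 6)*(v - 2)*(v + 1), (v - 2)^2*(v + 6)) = v - 2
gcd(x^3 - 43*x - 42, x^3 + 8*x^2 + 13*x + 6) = x^2 + 7*x + 6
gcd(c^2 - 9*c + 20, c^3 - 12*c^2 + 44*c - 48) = c - 4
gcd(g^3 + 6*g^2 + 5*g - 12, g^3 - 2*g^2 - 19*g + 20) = g^2 + 3*g - 4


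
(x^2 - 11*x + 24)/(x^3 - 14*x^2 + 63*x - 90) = (x - 8)/(x^2 - 11*x + 30)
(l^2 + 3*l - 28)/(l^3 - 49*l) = (l - 4)/(l*(l - 7))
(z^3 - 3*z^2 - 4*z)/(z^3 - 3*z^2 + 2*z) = (z^2 - 3*z - 4)/(z^2 - 3*z + 2)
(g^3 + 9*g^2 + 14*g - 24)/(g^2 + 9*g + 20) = (g^2 + 5*g - 6)/(g + 5)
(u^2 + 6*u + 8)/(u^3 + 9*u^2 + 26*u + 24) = 1/(u + 3)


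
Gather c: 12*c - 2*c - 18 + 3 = 10*c - 15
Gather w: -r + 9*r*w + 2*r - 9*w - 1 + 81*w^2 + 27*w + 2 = r + 81*w^2 + w*(9*r + 18) + 1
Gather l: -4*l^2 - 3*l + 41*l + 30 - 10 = -4*l^2 + 38*l + 20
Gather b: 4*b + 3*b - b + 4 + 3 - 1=6*b + 6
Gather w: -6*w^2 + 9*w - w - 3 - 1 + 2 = -6*w^2 + 8*w - 2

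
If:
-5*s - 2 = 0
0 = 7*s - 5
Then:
No Solution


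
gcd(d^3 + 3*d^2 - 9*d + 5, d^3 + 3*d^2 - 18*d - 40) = d + 5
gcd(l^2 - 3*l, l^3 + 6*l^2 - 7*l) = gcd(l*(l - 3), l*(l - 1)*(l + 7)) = l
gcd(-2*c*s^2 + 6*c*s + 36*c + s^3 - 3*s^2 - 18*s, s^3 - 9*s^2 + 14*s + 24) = s - 6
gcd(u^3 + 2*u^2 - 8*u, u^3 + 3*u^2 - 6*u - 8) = u^2 + 2*u - 8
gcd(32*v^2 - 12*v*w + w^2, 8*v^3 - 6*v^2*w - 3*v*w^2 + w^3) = 4*v - w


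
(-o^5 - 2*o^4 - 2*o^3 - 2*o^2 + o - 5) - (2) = -o^5 - 2*o^4 - 2*o^3 - 2*o^2 + o - 7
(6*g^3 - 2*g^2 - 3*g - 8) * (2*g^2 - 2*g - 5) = 12*g^5 - 16*g^4 - 32*g^3 + 31*g + 40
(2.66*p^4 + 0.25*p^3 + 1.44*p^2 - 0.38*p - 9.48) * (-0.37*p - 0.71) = -0.9842*p^5 - 1.9811*p^4 - 0.7103*p^3 - 0.8818*p^2 + 3.7774*p + 6.7308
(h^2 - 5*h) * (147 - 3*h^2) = -3*h^4 + 15*h^3 + 147*h^2 - 735*h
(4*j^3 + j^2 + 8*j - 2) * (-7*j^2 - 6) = -28*j^5 - 7*j^4 - 80*j^3 + 8*j^2 - 48*j + 12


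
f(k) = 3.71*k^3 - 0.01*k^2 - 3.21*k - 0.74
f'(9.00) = 898.14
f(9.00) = 2674.15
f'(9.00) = 898.14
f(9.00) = 2674.15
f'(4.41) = 213.16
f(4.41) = 303.10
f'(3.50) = 133.06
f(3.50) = 146.97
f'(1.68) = 28.17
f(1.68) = 11.43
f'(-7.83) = 679.31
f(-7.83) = -1757.20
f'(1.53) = 22.81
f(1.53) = 7.61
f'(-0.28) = -2.33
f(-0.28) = 0.08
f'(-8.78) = 854.96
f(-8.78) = -2484.39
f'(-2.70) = 77.98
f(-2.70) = -65.17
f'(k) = 11.13*k^2 - 0.02*k - 3.21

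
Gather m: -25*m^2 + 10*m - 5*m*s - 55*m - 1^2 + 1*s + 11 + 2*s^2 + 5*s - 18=-25*m^2 + m*(-5*s - 45) + 2*s^2 + 6*s - 8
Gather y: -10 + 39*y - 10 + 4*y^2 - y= 4*y^2 + 38*y - 20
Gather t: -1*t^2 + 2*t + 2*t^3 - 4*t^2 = 2*t^3 - 5*t^2 + 2*t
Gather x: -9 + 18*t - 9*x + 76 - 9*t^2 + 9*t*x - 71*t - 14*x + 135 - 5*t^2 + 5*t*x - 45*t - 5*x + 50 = -14*t^2 - 98*t + x*(14*t - 28) + 252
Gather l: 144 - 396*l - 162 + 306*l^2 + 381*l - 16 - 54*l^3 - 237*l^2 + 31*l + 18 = -54*l^3 + 69*l^2 + 16*l - 16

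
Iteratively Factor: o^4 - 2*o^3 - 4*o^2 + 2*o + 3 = (o - 1)*(o^3 - o^2 - 5*o - 3) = (o - 3)*(o - 1)*(o^2 + 2*o + 1) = (o - 3)*(o - 1)*(o + 1)*(o + 1)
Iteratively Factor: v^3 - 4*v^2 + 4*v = (v - 2)*(v^2 - 2*v) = v*(v - 2)*(v - 2)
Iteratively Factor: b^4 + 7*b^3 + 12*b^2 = (b + 3)*(b^3 + 4*b^2) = b*(b + 3)*(b^2 + 4*b) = b*(b + 3)*(b + 4)*(b)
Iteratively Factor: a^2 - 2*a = (a - 2)*(a)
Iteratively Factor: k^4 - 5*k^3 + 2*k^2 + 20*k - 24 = (k - 2)*(k^3 - 3*k^2 - 4*k + 12) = (k - 2)*(k + 2)*(k^2 - 5*k + 6) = (k - 3)*(k - 2)*(k + 2)*(k - 2)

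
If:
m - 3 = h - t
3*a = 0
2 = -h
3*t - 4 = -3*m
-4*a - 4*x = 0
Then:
No Solution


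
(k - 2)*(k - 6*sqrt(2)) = k^2 - 6*sqrt(2)*k - 2*k + 12*sqrt(2)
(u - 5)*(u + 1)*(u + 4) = u^3 - 21*u - 20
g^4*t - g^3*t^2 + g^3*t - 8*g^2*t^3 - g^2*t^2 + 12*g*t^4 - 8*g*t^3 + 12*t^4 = (g - 2*t)^2*(g + 3*t)*(g*t + t)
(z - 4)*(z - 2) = z^2 - 6*z + 8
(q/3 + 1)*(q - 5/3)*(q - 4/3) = q^3/3 - 61*q/27 + 20/9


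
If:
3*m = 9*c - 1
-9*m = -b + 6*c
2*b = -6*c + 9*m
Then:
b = -4/5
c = 1/15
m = -2/15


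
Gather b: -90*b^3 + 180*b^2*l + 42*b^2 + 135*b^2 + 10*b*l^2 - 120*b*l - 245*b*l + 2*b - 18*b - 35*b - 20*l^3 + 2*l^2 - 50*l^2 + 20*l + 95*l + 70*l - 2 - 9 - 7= -90*b^3 + b^2*(180*l + 177) + b*(10*l^2 - 365*l - 51) - 20*l^3 - 48*l^2 + 185*l - 18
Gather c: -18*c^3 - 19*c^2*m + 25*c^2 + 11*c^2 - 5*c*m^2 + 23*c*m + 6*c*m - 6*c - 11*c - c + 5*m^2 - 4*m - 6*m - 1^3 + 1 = -18*c^3 + c^2*(36 - 19*m) + c*(-5*m^2 + 29*m - 18) + 5*m^2 - 10*m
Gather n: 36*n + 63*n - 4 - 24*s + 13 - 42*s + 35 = 99*n - 66*s + 44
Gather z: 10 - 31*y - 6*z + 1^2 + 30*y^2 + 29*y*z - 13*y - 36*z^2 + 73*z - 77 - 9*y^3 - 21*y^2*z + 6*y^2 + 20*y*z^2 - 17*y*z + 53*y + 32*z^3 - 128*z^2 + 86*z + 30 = -9*y^3 + 36*y^2 + 9*y + 32*z^3 + z^2*(20*y - 164) + z*(-21*y^2 + 12*y + 153) - 36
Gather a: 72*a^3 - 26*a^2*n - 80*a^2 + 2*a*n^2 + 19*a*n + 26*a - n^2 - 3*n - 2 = 72*a^3 + a^2*(-26*n - 80) + a*(2*n^2 + 19*n + 26) - n^2 - 3*n - 2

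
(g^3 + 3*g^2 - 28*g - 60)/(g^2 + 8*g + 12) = g - 5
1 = 1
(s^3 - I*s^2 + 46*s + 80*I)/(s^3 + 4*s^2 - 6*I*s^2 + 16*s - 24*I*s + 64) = (s + 5*I)/(s + 4)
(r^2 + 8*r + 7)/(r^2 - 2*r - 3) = (r + 7)/(r - 3)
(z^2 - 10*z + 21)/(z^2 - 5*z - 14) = (z - 3)/(z + 2)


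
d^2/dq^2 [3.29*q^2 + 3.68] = 6.58000000000000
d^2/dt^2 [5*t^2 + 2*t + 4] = 10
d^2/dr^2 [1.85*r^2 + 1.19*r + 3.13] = 3.70000000000000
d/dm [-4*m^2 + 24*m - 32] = 24 - 8*m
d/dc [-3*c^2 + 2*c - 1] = 2 - 6*c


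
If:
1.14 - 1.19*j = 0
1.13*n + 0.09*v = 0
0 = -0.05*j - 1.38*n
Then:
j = 0.96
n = -0.03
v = 0.44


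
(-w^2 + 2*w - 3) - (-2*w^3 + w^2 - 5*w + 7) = 2*w^3 - 2*w^2 + 7*w - 10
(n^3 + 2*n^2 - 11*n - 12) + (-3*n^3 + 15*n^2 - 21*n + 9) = -2*n^3 + 17*n^2 - 32*n - 3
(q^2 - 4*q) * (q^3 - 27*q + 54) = q^5 - 4*q^4 - 27*q^3 + 162*q^2 - 216*q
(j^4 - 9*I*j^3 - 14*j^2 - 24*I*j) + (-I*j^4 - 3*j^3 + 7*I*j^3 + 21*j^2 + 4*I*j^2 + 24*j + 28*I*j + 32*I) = j^4 - I*j^4 - 3*j^3 - 2*I*j^3 + 7*j^2 + 4*I*j^2 + 24*j + 4*I*j + 32*I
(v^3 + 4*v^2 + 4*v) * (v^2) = v^5 + 4*v^4 + 4*v^3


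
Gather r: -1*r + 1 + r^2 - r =r^2 - 2*r + 1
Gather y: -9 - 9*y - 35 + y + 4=-8*y - 40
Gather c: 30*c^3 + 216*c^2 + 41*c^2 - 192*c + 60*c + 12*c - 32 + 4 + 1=30*c^3 + 257*c^2 - 120*c - 27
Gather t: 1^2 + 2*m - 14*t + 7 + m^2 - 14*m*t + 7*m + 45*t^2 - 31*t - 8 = m^2 + 9*m + 45*t^2 + t*(-14*m - 45)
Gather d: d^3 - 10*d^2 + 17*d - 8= d^3 - 10*d^2 + 17*d - 8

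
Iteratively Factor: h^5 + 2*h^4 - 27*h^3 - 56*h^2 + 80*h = (h + 4)*(h^4 - 2*h^3 - 19*h^2 + 20*h) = (h + 4)^2*(h^3 - 6*h^2 + 5*h) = (h - 5)*(h + 4)^2*(h^2 - h) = h*(h - 5)*(h + 4)^2*(h - 1)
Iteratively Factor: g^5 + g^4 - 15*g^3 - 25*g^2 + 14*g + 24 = (g + 3)*(g^4 - 2*g^3 - 9*g^2 + 2*g + 8) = (g + 1)*(g + 3)*(g^3 - 3*g^2 - 6*g + 8) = (g - 1)*(g + 1)*(g + 3)*(g^2 - 2*g - 8) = (g - 1)*(g + 1)*(g + 2)*(g + 3)*(g - 4)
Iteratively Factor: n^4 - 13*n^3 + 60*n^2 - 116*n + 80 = (n - 4)*(n^3 - 9*n^2 + 24*n - 20) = (n - 4)*(n - 2)*(n^2 - 7*n + 10) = (n - 5)*(n - 4)*(n - 2)*(n - 2)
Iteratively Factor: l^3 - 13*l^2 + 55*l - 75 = (l - 5)*(l^2 - 8*l + 15) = (l - 5)^2*(l - 3)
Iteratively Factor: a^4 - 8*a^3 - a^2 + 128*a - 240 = (a - 5)*(a^3 - 3*a^2 - 16*a + 48) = (a - 5)*(a - 3)*(a^2 - 16) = (a - 5)*(a - 3)*(a + 4)*(a - 4)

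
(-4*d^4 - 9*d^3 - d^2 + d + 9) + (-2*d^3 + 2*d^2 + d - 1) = -4*d^4 - 11*d^3 + d^2 + 2*d + 8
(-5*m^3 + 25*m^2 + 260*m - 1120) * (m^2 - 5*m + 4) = -5*m^5 + 50*m^4 + 115*m^3 - 2320*m^2 + 6640*m - 4480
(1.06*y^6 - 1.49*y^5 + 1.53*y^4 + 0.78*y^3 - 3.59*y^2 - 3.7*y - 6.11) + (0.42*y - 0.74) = 1.06*y^6 - 1.49*y^5 + 1.53*y^4 + 0.78*y^3 - 3.59*y^2 - 3.28*y - 6.85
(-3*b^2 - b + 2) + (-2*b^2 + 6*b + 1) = -5*b^2 + 5*b + 3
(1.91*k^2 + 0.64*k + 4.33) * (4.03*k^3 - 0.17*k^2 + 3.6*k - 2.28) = 7.6973*k^5 + 2.2545*k^4 + 24.2171*k^3 - 2.7869*k^2 + 14.1288*k - 9.8724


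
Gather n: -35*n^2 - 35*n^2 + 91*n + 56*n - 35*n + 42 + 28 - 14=-70*n^2 + 112*n + 56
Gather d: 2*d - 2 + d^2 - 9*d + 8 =d^2 - 7*d + 6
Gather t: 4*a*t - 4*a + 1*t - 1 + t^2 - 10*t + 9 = -4*a + t^2 + t*(4*a - 9) + 8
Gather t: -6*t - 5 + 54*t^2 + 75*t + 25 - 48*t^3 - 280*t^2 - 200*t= -48*t^3 - 226*t^2 - 131*t + 20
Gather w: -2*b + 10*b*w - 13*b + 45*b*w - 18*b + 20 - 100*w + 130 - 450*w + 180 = -33*b + w*(55*b - 550) + 330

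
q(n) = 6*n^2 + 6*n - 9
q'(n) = 12*n + 6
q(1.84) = 22.35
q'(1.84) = 28.08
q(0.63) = -2.84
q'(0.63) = 13.56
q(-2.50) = 13.50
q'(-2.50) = -24.00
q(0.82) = -0.05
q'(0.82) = 15.84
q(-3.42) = 40.66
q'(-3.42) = -35.04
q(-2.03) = 3.55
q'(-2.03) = -18.36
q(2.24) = 34.55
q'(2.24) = 32.88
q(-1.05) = -8.68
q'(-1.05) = -6.60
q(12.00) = 927.00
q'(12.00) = 150.00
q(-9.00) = 423.00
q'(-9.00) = -102.00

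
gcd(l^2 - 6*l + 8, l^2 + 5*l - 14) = l - 2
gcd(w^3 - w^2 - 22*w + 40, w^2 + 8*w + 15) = w + 5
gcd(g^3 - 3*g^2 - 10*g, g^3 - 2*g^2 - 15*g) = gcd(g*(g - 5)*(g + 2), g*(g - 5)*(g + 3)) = g^2 - 5*g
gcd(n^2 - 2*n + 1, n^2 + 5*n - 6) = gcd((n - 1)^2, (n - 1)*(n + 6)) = n - 1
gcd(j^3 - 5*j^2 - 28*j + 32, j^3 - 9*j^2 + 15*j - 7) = j - 1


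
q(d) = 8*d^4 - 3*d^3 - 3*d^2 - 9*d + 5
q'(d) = 32*d^3 - 9*d^2 - 6*d - 9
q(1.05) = -1.51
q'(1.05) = 11.82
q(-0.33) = 7.85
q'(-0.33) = -9.15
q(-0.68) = 12.39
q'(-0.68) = -19.14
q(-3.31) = 1071.00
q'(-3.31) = -1248.22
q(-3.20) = 940.24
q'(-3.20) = -1130.54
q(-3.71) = 1665.90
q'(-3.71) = -1744.69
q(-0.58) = 10.70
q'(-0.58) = -14.79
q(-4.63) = 3956.44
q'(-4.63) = -3350.24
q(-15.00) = 414590.00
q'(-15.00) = -109944.00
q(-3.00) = 734.00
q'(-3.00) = -936.00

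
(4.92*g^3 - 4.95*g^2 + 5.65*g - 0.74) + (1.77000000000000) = 4.92*g^3 - 4.95*g^2 + 5.65*g + 1.03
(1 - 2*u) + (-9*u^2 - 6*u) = -9*u^2 - 8*u + 1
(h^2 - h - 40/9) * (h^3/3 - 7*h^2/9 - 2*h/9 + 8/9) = h^5/3 - 10*h^4/9 - 25*h^3/27 + 370*h^2/81 + 8*h/81 - 320/81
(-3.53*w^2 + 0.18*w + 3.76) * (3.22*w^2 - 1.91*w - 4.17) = -11.3666*w^4 + 7.3219*w^3 + 26.4835*w^2 - 7.9322*w - 15.6792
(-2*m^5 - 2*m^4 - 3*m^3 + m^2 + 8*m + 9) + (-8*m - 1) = -2*m^5 - 2*m^4 - 3*m^3 + m^2 + 8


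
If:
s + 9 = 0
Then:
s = -9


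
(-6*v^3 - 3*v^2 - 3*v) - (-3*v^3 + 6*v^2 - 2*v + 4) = -3*v^3 - 9*v^2 - v - 4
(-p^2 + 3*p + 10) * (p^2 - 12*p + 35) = -p^4 + 15*p^3 - 61*p^2 - 15*p + 350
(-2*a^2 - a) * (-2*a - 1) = 4*a^3 + 4*a^2 + a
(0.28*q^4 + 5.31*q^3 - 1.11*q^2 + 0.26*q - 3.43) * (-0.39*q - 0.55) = -0.1092*q^5 - 2.2249*q^4 - 2.4876*q^3 + 0.5091*q^2 + 1.1947*q + 1.8865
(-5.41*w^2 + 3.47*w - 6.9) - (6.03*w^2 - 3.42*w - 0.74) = -11.44*w^2 + 6.89*w - 6.16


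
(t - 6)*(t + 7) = t^2 + t - 42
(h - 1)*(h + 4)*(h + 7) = h^3 + 10*h^2 + 17*h - 28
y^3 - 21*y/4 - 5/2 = (y - 5/2)*(y + 1/2)*(y + 2)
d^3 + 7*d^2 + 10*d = d*(d + 2)*(d + 5)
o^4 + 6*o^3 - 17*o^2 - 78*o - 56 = (o - 4)*(o + 1)*(o + 2)*(o + 7)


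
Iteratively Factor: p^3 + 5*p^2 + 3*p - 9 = (p - 1)*(p^2 + 6*p + 9) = (p - 1)*(p + 3)*(p + 3)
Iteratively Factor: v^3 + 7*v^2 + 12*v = (v)*(v^2 + 7*v + 12) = v*(v + 3)*(v + 4)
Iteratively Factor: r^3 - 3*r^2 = (r - 3)*(r^2) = r*(r - 3)*(r)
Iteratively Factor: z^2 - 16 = (z - 4)*(z + 4)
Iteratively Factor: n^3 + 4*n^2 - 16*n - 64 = (n + 4)*(n^2 - 16) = (n + 4)^2*(n - 4)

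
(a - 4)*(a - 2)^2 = a^3 - 8*a^2 + 20*a - 16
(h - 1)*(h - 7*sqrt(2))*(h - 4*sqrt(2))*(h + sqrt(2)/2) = h^4 - 21*sqrt(2)*h^3/2 - h^3 + 21*sqrt(2)*h^2/2 + 45*h^2 - 45*h + 28*sqrt(2)*h - 28*sqrt(2)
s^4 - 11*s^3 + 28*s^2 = s^2*(s - 7)*(s - 4)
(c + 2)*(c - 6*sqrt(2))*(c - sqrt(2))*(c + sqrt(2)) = c^4 - 6*sqrt(2)*c^3 + 2*c^3 - 12*sqrt(2)*c^2 - 2*c^2 - 4*c + 12*sqrt(2)*c + 24*sqrt(2)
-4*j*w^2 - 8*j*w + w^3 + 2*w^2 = w*(-4*j + w)*(w + 2)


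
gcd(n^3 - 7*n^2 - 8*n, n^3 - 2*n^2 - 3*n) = n^2 + n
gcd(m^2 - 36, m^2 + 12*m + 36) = m + 6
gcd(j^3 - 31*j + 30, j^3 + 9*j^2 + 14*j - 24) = j^2 + 5*j - 6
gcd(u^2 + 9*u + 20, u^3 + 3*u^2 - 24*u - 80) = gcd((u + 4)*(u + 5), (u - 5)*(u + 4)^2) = u + 4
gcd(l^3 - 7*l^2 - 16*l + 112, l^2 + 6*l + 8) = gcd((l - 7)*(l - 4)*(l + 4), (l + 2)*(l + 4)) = l + 4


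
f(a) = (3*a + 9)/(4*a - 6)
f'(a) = -4*(3*a + 9)/(4*a - 6)^2 + 3/(4*a - 6) = -27/(2*(2*a - 3)^2)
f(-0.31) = -1.11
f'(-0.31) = -1.03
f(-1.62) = -0.33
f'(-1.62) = -0.35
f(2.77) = 3.41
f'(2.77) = -2.09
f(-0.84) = -0.69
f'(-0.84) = -0.62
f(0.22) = -1.89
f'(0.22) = -2.06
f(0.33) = -2.13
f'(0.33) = -2.47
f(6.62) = 1.41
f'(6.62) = -0.13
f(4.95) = 1.73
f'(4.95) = -0.28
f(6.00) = 1.50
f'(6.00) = -0.17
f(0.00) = -1.50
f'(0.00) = -1.50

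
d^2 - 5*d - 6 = (d - 6)*(d + 1)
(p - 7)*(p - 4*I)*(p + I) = p^3 - 7*p^2 - 3*I*p^2 + 4*p + 21*I*p - 28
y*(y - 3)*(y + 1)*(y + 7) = y^4 + 5*y^3 - 17*y^2 - 21*y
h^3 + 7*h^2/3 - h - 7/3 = (h - 1)*(h + 1)*(h + 7/3)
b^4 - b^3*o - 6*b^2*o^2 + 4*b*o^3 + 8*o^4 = (b - 2*o)^2*(b + o)*(b + 2*o)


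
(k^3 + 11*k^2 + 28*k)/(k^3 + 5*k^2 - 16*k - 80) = k*(k + 7)/(k^2 + k - 20)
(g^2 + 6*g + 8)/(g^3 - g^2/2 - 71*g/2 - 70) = 2*(g + 2)/(2*g^2 - 9*g - 35)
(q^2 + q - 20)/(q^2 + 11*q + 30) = (q - 4)/(q + 6)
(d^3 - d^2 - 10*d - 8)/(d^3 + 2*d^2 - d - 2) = (d - 4)/(d - 1)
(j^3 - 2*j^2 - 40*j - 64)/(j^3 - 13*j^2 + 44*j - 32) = (j^2 + 6*j + 8)/(j^2 - 5*j + 4)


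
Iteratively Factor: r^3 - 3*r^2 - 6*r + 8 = (r - 1)*(r^2 - 2*r - 8) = (r - 1)*(r + 2)*(r - 4)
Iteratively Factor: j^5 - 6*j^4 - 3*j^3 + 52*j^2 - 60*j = (j - 5)*(j^4 - j^3 - 8*j^2 + 12*j) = (j - 5)*(j - 2)*(j^3 + j^2 - 6*j) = j*(j - 5)*(j - 2)*(j^2 + j - 6) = j*(j - 5)*(j - 2)^2*(j + 3)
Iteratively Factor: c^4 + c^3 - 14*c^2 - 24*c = (c)*(c^3 + c^2 - 14*c - 24) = c*(c - 4)*(c^2 + 5*c + 6) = c*(c - 4)*(c + 2)*(c + 3)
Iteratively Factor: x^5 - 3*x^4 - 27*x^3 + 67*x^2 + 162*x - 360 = (x - 3)*(x^4 - 27*x^2 - 14*x + 120) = (x - 3)*(x - 2)*(x^3 + 2*x^2 - 23*x - 60) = (x - 3)*(x - 2)*(x + 3)*(x^2 - x - 20) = (x - 5)*(x - 3)*(x - 2)*(x + 3)*(x + 4)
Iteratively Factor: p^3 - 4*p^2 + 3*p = (p - 3)*(p^2 - p) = (p - 3)*(p - 1)*(p)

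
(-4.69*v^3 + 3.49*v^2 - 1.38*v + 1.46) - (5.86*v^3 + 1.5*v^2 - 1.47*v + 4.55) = -10.55*v^3 + 1.99*v^2 + 0.0900000000000001*v - 3.09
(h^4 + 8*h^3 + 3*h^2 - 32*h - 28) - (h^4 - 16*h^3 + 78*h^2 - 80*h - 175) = 24*h^3 - 75*h^2 + 48*h + 147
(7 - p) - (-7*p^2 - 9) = 7*p^2 - p + 16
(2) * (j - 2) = 2*j - 4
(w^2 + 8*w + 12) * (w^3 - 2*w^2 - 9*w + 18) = w^5 + 6*w^4 - 13*w^3 - 78*w^2 + 36*w + 216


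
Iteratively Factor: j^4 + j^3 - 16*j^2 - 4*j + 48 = (j - 2)*(j^3 + 3*j^2 - 10*j - 24) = (j - 2)*(j + 2)*(j^2 + j - 12) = (j - 3)*(j - 2)*(j + 2)*(j + 4)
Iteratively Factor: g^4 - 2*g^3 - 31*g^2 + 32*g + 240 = (g - 4)*(g^3 + 2*g^2 - 23*g - 60) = (g - 4)*(g + 3)*(g^2 - g - 20) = (g - 4)*(g + 3)*(g + 4)*(g - 5)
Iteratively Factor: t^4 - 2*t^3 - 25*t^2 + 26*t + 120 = (t + 2)*(t^3 - 4*t^2 - 17*t + 60) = (t - 5)*(t + 2)*(t^2 + t - 12) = (t - 5)*(t + 2)*(t + 4)*(t - 3)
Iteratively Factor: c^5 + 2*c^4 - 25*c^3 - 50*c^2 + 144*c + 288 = (c - 3)*(c^4 + 5*c^3 - 10*c^2 - 80*c - 96) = (c - 3)*(c + 3)*(c^3 + 2*c^2 - 16*c - 32) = (c - 4)*(c - 3)*(c + 3)*(c^2 + 6*c + 8) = (c - 4)*(c - 3)*(c + 3)*(c + 4)*(c + 2)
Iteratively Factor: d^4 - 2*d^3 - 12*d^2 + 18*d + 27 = (d - 3)*(d^3 + d^2 - 9*d - 9) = (d - 3)*(d + 3)*(d^2 - 2*d - 3) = (d - 3)^2*(d + 3)*(d + 1)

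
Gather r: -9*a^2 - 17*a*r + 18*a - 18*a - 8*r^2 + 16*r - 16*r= -9*a^2 - 17*a*r - 8*r^2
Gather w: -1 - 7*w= -7*w - 1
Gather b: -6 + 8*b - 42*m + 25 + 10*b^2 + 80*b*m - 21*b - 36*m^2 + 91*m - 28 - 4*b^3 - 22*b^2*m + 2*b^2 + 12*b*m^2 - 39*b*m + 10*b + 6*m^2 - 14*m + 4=-4*b^3 + b^2*(12 - 22*m) + b*(12*m^2 + 41*m - 3) - 30*m^2 + 35*m - 5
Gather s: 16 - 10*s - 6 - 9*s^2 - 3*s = -9*s^2 - 13*s + 10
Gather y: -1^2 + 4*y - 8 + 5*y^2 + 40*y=5*y^2 + 44*y - 9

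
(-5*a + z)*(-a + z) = 5*a^2 - 6*a*z + z^2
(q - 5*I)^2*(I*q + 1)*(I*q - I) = -q^4 + q^3 + 11*I*q^3 + 35*q^2 - 11*I*q^2 - 35*q - 25*I*q + 25*I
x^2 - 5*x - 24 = (x - 8)*(x + 3)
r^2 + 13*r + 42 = (r + 6)*(r + 7)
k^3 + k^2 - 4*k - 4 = (k - 2)*(k + 1)*(k + 2)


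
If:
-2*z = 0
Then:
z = 0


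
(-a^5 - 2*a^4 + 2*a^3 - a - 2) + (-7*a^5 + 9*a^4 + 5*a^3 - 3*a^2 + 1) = -8*a^5 + 7*a^4 + 7*a^3 - 3*a^2 - a - 1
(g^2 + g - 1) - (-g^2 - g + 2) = 2*g^2 + 2*g - 3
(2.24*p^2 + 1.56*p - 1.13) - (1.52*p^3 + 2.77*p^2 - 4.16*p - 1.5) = -1.52*p^3 - 0.53*p^2 + 5.72*p + 0.37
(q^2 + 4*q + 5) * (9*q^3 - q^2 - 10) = 9*q^5 + 35*q^4 + 41*q^3 - 15*q^2 - 40*q - 50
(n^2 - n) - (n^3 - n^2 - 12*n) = -n^3 + 2*n^2 + 11*n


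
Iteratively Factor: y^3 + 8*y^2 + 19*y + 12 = (y + 4)*(y^2 + 4*y + 3) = (y + 3)*(y + 4)*(y + 1)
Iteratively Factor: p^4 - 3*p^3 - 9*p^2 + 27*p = (p - 3)*(p^3 - 9*p) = p*(p - 3)*(p^2 - 9) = p*(p - 3)*(p + 3)*(p - 3)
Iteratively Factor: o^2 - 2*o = (o - 2)*(o)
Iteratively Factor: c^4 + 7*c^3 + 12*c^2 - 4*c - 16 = (c + 2)*(c^3 + 5*c^2 + 2*c - 8) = (c + 2)*(c + 4)*(c^2 + c - 2) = (c - 1)*(c + 2)*(c + 4)*(c + 2)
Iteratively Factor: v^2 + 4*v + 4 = (v + 2)*(v + 2)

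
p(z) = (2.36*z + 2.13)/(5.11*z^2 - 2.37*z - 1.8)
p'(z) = (2.37 - 10.22*z)*(2.36*z + 2.13)/(5.11*z^2 - 2.37*z - 1.8)^2 + 2.36/(5.11*z^2 - 2.37*z - 1.8)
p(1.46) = 0.99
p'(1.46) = -1.79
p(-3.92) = -0.08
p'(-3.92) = -0.01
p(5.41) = 0.11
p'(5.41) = -0.03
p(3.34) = 0.21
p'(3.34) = -0.09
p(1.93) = 0.53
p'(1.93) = -0.54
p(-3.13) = -0.09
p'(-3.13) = -0.02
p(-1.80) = -0.11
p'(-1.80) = 0.00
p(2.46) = 0.34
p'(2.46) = -0.23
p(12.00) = 0.04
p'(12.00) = -0.00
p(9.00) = 0.06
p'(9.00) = -0.01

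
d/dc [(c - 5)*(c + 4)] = 2*c - 1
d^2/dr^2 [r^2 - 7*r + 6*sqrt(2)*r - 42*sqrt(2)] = 2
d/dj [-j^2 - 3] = -2*j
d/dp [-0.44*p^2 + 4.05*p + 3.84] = 4.05 - 0.88*p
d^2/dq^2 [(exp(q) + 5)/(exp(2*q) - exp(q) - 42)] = (exp(4*q) + 21*exp(3*q) + 237*exp(2*q) + 803*exp(q) + 1554)*exp(q)/(exp(6*q) - 3*exp(5*q) - 123*exp(4*q) + 251*exp(3*q) + 5166*exp(2*q) - 5292*exp(q) - 74088)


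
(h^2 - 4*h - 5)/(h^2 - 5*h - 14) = (-h^2 + 4*h + 5)/(-h^2 + 5*h + 14)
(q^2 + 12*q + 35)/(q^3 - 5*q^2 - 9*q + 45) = (q^2 + 12*q + 35)/(q^3 - 5*q^2 - 9*q + 45)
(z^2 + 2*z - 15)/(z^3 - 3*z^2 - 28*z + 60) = (z - 3)/(z^2 - 8*z + 12)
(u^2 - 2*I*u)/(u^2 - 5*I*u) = (u - 2*I)/(u - 5*I)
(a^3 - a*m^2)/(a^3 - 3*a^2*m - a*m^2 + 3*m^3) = a/(a - 3*m)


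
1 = 1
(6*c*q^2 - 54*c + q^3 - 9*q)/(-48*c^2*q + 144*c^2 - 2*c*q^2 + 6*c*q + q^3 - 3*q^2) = (q + 3)/(-8*c + q)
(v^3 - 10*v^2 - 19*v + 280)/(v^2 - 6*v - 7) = (v^2 - 3*v - 40)/(v + 1)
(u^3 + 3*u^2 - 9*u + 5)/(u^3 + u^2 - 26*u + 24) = (u^2 + 4*u - 5)/(u^2 + 2*u - 24)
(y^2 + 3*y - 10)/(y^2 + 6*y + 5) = (y - 2)/(y + 1)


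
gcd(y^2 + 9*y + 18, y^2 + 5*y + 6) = y + 3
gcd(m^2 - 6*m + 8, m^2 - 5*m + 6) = m - 2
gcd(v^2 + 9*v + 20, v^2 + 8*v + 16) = v + 4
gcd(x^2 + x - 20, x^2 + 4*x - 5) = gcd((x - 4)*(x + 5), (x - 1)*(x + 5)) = x + 5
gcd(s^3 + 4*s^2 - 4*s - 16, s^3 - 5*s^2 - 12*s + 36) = s - 2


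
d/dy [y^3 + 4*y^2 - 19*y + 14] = 3*y^2 + 8*y - 19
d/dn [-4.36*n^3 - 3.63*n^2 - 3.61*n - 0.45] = -13.08*n^2 - 7.26*n - 3.61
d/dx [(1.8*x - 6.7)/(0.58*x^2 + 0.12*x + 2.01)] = (-1.044*x^2 + 7.772*x + 4.422)/(0.3364*x^4 + 0.1392*x^3 + 2.346*x^2 + 0.4824*x + 4.0401)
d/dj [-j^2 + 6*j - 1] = 6 - 2*j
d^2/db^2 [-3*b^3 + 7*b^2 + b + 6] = 14 - 18*b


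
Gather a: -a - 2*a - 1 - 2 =-3*a - 3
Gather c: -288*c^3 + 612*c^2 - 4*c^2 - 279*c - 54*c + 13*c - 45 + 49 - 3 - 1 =-288*c^3 + 608*c^2 - 320*c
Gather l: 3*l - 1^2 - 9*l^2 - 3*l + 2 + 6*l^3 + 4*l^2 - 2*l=6*l^3 - 5*l^2 - 2*l + 1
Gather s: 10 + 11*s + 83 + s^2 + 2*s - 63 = s^2 + 13*s + 30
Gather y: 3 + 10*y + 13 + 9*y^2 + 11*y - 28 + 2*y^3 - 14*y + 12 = 2*y^3 + 9*y^2 + 7*y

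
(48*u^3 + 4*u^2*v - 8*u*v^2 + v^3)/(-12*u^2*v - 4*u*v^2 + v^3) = (-4*u + v)/v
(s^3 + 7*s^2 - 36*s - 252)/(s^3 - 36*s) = (s + 7)/s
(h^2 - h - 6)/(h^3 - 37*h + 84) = (h + 2)/(h^2 + 3*h - 28)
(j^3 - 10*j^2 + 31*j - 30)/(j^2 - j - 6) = (j^2 - 7*j + 10)/(j + 2)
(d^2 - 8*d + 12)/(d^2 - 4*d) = (d^2 - 8*d + 12)/(d*(d - 4))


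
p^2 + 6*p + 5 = (p + 1)*(p + 5)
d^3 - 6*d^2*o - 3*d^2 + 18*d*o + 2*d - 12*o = (d - 2)*(d - 1)*(d - 6*o)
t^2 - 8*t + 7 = (t - 7)*(t - 1)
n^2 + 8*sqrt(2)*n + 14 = (n + sqrt(2))*(n + 7*sqrt(2))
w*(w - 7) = w^2 - 7*w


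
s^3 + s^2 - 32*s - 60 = (s - 6)*(s + 2)*(s + 5)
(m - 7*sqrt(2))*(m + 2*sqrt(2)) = m^2 - 5*sqrt(2)*m - 28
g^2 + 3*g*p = g*(g + 3*p)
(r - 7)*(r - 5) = r^2 - 12*r + 35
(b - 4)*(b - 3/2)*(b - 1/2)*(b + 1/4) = b^4 - 23*b^3/4 + 29*b^2/4 - 13*b/16 - 3/4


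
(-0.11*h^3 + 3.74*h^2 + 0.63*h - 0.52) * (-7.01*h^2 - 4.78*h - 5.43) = 0.7711*h^5 - 25.6916*h^4 - 21.6962*h^3 - 19.6744*h^2 - 0.9353*h + 2.8236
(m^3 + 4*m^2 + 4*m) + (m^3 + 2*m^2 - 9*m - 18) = 2*m^3 + 6*m^2 - 5*m - 18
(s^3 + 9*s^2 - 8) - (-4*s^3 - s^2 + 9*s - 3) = 5*s^3 + 10*s^2 - 9*s - 5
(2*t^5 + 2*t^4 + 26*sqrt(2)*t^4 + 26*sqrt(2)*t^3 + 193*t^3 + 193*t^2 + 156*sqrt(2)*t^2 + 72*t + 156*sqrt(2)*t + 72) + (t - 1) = 2*t^5 + 2*t^4 + 26*sqrt(2)*t^4 + 26*sqrt(2)*t^3 + 193*t^3 + 193*t^2 + 156*sqrt(2)*t^2 + 73*t + 156*sqrt(2)*t + 71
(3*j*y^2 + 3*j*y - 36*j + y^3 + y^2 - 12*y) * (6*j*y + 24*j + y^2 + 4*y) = 18*j^2*y^3 + 90*j^2*y^2 - 144*j^2*y - 864*j^2 + 9*j*y^4 + 45*j*y^3 - 72*j*y^2 - 432*j*y + y^5 + 5*y^4 - 8*y^3 - 48*y^2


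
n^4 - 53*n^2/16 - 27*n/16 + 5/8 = (n - 2)*(n - 1/4)*(n + 1)*(n + 5/4)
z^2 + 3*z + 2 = (z + 1)*(z + 2)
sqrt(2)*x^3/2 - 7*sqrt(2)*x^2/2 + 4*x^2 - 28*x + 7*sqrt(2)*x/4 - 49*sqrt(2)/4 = (x - 7)*(x + 7*sqrt(2)/2)*(sqrt(2)*x/2 + 1/2)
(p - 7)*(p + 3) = p^2 - 4*p - 21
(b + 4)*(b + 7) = b^2 + 11*b + 28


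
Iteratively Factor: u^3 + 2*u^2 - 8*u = (u - 2)*(u^2 + 4*u) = (u - 2)*(u + 4)*(u)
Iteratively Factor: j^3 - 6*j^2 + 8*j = (j)*(j^2 - 6*j + 8) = j*(j - 2)*(j - 4)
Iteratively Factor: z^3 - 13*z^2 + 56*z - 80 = (z - 4)*(z^2 - 9*z + 20) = (z - 4)^2*(z - 5)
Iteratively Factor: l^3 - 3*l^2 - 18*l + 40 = (l - 5)*(l^2 + 2*l - 8) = (l - 5)*(l - 2)*(l + 4)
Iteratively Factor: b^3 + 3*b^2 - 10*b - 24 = (b - 3)*(b^2 + 6*b + 8) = (b - 3)*(b + 2)*(b + 4)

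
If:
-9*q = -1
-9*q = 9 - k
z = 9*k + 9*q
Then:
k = 10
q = 1/9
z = 91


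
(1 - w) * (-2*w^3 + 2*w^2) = 2*w^4 - 4*w^3 + 2*w^2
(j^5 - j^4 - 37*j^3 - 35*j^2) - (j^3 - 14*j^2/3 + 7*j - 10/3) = j^5 - j^4 - 38*j^3 - 91*j^2/3 - 7*j + 10/3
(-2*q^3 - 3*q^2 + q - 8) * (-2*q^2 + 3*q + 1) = 4*q^5 - 13*q^3 + 16*q^2 - 23*q - 8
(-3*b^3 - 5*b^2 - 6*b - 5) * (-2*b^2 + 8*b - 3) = 6*b^5 - 14*b^4 - 19*b^3 - 23*b^2 - 22*b + 15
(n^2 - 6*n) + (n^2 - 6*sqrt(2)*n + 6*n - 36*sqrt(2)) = 2*n^2 - 6*sqrt(2)*n - 36*sqrt(2)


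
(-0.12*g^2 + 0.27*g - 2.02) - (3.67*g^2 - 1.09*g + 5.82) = -3.79*g^2 + 1.36*g - 7.84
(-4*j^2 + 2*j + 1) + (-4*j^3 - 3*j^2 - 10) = -4*j^3 - 7*j^2 + 2*j - 9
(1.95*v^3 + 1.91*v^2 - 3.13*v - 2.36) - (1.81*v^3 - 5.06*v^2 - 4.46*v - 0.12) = 0.14*v^3 + 6.97*v^2 + 1.33*v - 2.24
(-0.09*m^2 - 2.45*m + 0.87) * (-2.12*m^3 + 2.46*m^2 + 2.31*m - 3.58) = 0.1908*m^5 + 4.9726*m^4 - 8.0793*m^3 - 3.1971*m^2 + 10.7807*m - 3.1146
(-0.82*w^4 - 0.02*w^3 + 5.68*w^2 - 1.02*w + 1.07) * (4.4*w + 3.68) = -3.608*w^5 - 3.1056*w^4 + 24.9184*w^3 + 16.4144*w^2 + 0.954400000000001*w + 3.9376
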